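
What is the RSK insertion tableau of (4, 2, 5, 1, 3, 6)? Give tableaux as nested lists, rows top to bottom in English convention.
P = [[1, 3, 6], [2, 5], [4]]

After inserting 4: P = [[4]].
After inserting 2: P = [[2], [4]].
After inserting 5: P = [[2, 5], [4]].
After inserting 1: P = [[1, 5], [2], [4]].
After inserting 3: P = [[1, 3], [2, 5], [4]].
After inserting 6: P = [[1, 3, 6], [2, 5], [4]].

So P = [[1, 3, 6], [2, 5], [4]].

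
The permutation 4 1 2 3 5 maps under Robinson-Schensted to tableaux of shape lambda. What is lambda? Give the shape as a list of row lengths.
RSK row insertion gives P = [[1, 2, 3, 5], [4]], which has shape [4, 1].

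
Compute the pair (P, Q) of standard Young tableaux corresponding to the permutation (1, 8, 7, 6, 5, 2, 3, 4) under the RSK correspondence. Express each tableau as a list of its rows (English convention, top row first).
Insert each entry of the permutation into P by Schensted row insertion, recording in Q the position of each new cell.

After inserting 1: P = [[1]].
After inserting 8: P = [[1, 8]].
After inserting 7: P = [[1, 7], [8]].
After inserting 6: P = [[1, 6], [7], [8]].
After inserting 5: P = [[1, 5], [6], [7], [8]].
After inserting 2: P = [[1, 2], [5], [6], [7], [8]].
After inserting 3: P = [[1, 2, 3], [5], [6], [7], [8]].
After inserting 4: P = [[1, 2, 3, 4], [5], [6], [7], [8]].

So P = [[1, 2, 3, 4], [5], [6], [7], [8]], Q = [[1, 2, 7, 8], [3], [4], [5], [6]].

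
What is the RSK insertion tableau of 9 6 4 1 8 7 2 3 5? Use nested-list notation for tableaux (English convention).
Insert 9: appended to row 1. P = [[9]].
Insert 6: 6 bumps 9 from row 1; 9 starts row 2. P = [[6], [9]].
Insert 4: 4 bumps 6 from row 1; 6 bumps 9 from row 2; 9 starts row 3. P = [[4], [6], [9]].
Insert 1: 1 bumps 4 from row 1; 4 bumps 6 from row 2; 6 bumps 9 from row 3; 9 starts row 4. P = [[1], [4], [6], [9]].
Insert 8: appended to row 1. P = [[1, 8], [4], [6], [9]].
Insert 7: 7 bumps 8 from row 1; 8 appends to row 2. P = [[1, 7], [4, 8], [6], [9]].
Insert 2: 2 bumps 7 from row 1; 7 bumps 8 from row 2; 8 appends to row 3. P = [[1, 2], [4, 7], [6, 8], [9]].
Insert 3: appended to row 1. P = [[1, 2, 3], [4, 7], [6, 8], [9]].
Insert 5: appended to row 1. P = [[1, 2, 3, 5], [4, 7], [6, 8], [9]].

So P = [[1, 2, 3, 5], [4, 7], [6, 8], [9]].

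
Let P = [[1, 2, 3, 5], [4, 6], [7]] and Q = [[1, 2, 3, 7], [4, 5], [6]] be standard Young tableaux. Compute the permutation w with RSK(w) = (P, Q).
Reverse the RSK construction: for i from n down to 1, find the cell of Q containing i, remove the entry at that cell from P, and reverse-bump it up through P; the value ejected from row 1 is w(i).

Step i=7: Q has 7 at row 1, column 4; remove that cell from P, ejecting 5. So w(7) = 5. P is now [[1, 2, 3], [4, 6], [7]].
Step i=6: Q has 6 at row 3, column 1; remove 7 from row 3 of P and reverse-bump: 7 enters row 2 and ejects 6; 6 enters row 1 and ejects 3. So w(6) = 3. P is now [[1, 2, 6], [4, 7]].
Step i=5: Q has 5 at row 2, column 2; remove 7 from row 2 of P and reverse-bump: 7 enters row 1 and ejects 6. So w(5) = 6. P is now [[1, 2, 7], [4]].
Step i=4: Q has 4 at row 2, column 1; remove 4 from row 2 of P and reverse-bump: 4 enters row 1 and ejects 2. So w(4) = 2. P is now [[1, 4, 7]].
Step i=3: Q has 3 at row 1, column 3; remove that cell from P, ejecting 7. So w(3) = 7. P is now [[1, 4]].
Step i=2: Q has 2 at row 1, column 2; remove that cell from P, ejecting 4. So w(2) = 4. P is now [[1]].
Step i=1: Q has 1 at row 1, column 1; remove that cell from P, ejecting 1. So w(1) = 1. P is now [].

So w = 1 4 7 2 6 3 5.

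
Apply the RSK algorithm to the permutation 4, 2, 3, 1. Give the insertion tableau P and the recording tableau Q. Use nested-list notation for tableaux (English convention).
Insert each entry of the permutation into P by Schensted row insertion, recording in Q the position of each new cell.

Insert 4: appended to row 1. P = [[4]], Q = [[1]].
Insert 2: 2 bumps 4 from row 1; 4 starts row 2. P = [[2], [4]], Q = [[1], [2]].
Insert 3: appended to row 1. P = [[2, 3], [4]], Q = [[1, 3], [2]].
Insert 1: 1 bumps 2 from row 1; 2 bumps 4 from row 2; 4 starts row 3. P = [[1, 3], [2], [4]], Q = [[1, 3], [2], [4]].

So P = [[1, 3], [2], [4]], Q = [[1, 3], [2], [4]].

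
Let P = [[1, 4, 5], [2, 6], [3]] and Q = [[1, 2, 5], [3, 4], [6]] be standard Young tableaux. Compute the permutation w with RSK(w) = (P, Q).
3 6 2 4 5 1

Reverse RSK: for i = n, n-1, ..., 1, locate i in Q, remove the corresponding corner cell from P, and reverse-bump its entry up through P; the value ejected from row 1 is w(i).

So w = 3 6 2 4 5 1.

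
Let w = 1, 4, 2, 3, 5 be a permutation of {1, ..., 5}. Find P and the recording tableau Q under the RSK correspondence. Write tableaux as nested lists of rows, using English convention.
Insert each entry of the permutation into P by Schensted row insertion, recording in Q the position of each new cell.

Insert 1: appended to row 1. P = [[1]].
Insert 4: appended to row 1. P = [[1, 4]].
Insert 2: 2 bumps 4 from row 1; 4 starts row 2. P = [[1, 2], [4]].
Insert 3: appended to row 1. P = [[1, 2, 3], [4]].
Insert 5: appended to row 1. P = [[1, 2, 3, 5], [4]].

So P = [[1, 2, 3, 5], [4]], Q = [[1, 2, 4, 5], [3]].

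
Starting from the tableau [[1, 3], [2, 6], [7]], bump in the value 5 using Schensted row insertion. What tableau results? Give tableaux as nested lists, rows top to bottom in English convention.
[[1, 3, 5], [2, 6], [7]]

5 is larger than every entry of row 1, so it is appended to row 1. The new tableau is [[1, 3, 5], [2, 6], [7]].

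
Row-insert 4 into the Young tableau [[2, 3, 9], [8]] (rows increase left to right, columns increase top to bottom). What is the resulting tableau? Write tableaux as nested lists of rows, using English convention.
In row 1, 4 replaces 9 (the leftmost entry greater than 4); 9 is bumped to row 2. 9 is appended to row 2. The new tableau is [[2, 3, 4], [8, 9]].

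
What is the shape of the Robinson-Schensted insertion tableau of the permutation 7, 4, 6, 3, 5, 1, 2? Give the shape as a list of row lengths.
Row-insert each entry into an empty tableau.

After inserting 7: P = [[7]].
After inserting 4: P = [[4], [7]].
After inserting 6: P = [[4, 6], [7]].
After inserting 3: P = [[3, 6], [4], [7]].
After inserting 5: P = [[3, 5], [4, 6], [7]].
After inserting 1: P = [[1, 5], [3, 6], [4], [7]].
After inserting 2: P = [[1, 2], [3, 5], [4, 6], [7]].

The final insertion tableau P = [[1, 2], [3, 5], [4, 6], [7]] has shape [2, 2, 2, 1].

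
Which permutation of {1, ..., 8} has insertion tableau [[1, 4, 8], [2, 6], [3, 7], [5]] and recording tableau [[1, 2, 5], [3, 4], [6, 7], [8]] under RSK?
5 7 3 6 8 2 4 1

Reverse the RSK construction: for i from n down to 1, find the cell of Q containing i, remove the entry at that cell from P, and reverse-bump it up through P; the value ejected from row 1 is w(i).

Step i=8: Q has 8 at row 4, column 1; remove 5 from row 4 of P and reverse-bump: 5 enters row 3 and ejects 3; 3 enters row 2 and ejects 2; 2 enters row 1 and ejects 1. So w(8) = 1. P is now [[2, 4, 8], [3, 6], [5, 7]].
Step i=7: Q has 7 at row 3, column 2; remove 7 from row 3 of P and reverse-bump: 7 enters row 2 and ejects 6; 6 enters row 1 and ejects 4. So w(7) = 4. P is now [[2, 6, 8], [3, 7], [5]].
Step i=6: Q has 6 at row 3, column 1; remove 5 from row 3 of P and reverse-bump: 5 enters row 2 and ejects 3; 3 enters row 1 and ejects 2. So w(6) = 2. P is now [[3, 6, 8], [5, 7]].
Step i=5: Q has 5 at row 1, column 3; remove that cell from P, ejecting 8. So w(5) = 8. P is now [[3, 6], [5, 7]].
Step i=4: Q has 4 at row 2, column 2; remove 7 from row 2 of P and reverse-bump: 7 enters row 1 and ejects 6. So w(4) = 6. P is now [[3, 7], [5]].
Step i=3: Q has 3 at row 2, column 1; remove 5 from row 2 of P and reverse-bump: 5 enters row 1 and ejects 3. So w(3) = 3. P is now [[5, 7]].
Step i=2: Q has 2 at row 1, column 2; remove that cell from P, ejecting 7. So w(2) = 7. P is now [[5]].
Step i=1: Q has 1 at row 1, column 1; remove that cell from P, ejecting 5. So w(1) = 5. P is now [].

So w = 5 7 3 6 8 2 4 1.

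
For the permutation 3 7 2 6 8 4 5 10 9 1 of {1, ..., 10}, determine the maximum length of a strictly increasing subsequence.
4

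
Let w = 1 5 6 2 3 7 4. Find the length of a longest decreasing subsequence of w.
2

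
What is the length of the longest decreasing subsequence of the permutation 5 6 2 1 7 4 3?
3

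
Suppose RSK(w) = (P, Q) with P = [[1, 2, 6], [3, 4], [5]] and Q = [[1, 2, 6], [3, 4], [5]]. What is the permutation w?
3 5 1 4 2 6

Reverse the RSK construction: for i from n down to 1, find the cell of Q containing i, remove the entry at that cell from P, and reverse-bump it up through P; the value ejected from row 1 is w(i).

Step i=6: Q has 6 at row 1, column 3; remove that cell from P, ejecting 6. So w(6) = 6. P is now [[1, 2], [3, 4], [5]].
Step i=5: Q has 5 at row 3, column 1; remove 5 from row 3 of P and reverse-bump: 5 enters row 2 and ejects 4; 4 enters row 1 and ejects 2. So w(5) = 2. P is now [[1, 4], [3, 5]].
Step i=4: Q has 4 at row 2, column 2; remove 5 from row 2 of P and reverse-bump: 5 enters row 1 and ejects 4. So w(4) = 4. P is now [[1, 5], [3]].
Step i=3: Q has 3 at row 2, column 1; remove 3 from row 2 of P and reverse-bump: 3 enters row 1 and ejects 1. So w(3) = 1. P is now [[3, 5]].
Step i=2: Q has 2 at row 1, column 2; remove that cell from P, ejecting 5. So w(2) = 5. P is now [[3]].
Step i=1: Q has 1 at row 1, column 1; remove that cell from P, ejecting 3. So w(1) = 3. P is now [].

So w = 3 5 1 4 2 6.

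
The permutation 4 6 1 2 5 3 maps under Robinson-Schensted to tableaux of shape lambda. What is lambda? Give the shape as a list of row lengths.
Row-insert each entry into an empty tableau.

After inserting 4: P = [[4]].
After inserting 6: P = [[4, 6]].
After inserting 1: P = [[1, 6], [4]].
After inserting 2: P = [[1, 2], [4, 6]].
After inserting 5: P = [[1, 2, 5], [4, 6]].
After inserting 3: P = [[1, 2, 3], [4, 5], [6]].

The final insertion tableau P = [[1, 2, 3], [4, 5], [6]] has shape [3, 2, 1].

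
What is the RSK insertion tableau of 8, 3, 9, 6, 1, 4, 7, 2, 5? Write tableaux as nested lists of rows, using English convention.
Insert 8: appended to row 1. P = [[8]].
Insert 3: 3 bumps 8 from row 1; 8 starts row 2. P = [[3], [8]].
Insert 9: appended to row 1. P = [[3, 9], [8]].
Insert 6: 6 bumps 9 from row 1; 9 appends to row 2. P = [[3, 6], [8, 9]].
Insert 1: 1 bumps 3 from row 1; 3 bumps 8 from row 2; 8 starts row 3. P = [[1, 6], [3, 9], [8]].
Insert 4: 4 bumps 6 from row 1; 6 bumps 9 from row 2; 9 appends to row 3. P = [[1, 4], [3, 6], [8, 9]].
Insert 7: appended to row 1. P = [[1, 4, 7], [3, 6], [8, 9]].
Insert 2: 2 bumps 4 from row 1; 4 bumps 6 from row 2; 6 bumps 8 from row 3; 8 starts row 4. P = [[1, 2, 7], [3, 4], [6, 9], [8]].
Insert 5: 5 bumps 7 from row 1; 7 appends to row 2. P = [[1, 2, 5], [3, 4, 7], [6, 9], [8]].

So P = [[1, 2, 5], [3, 4, 7], [6, 9], [8]].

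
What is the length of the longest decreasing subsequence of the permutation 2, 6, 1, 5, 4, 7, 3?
4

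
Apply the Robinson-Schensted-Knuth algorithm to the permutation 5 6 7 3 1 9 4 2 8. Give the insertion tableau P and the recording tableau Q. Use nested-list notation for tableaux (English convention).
P = [[1, 2, 7, 8], [3, 4, 9], [5, 6]], Q = [[1, 2, 3, 6], [4, 7, 9], [5, 8]]

Insert each entry of the permutation into P by Schensted row insertion, recording in Q the position of each new cell.

Insert 5: appended to row 1. P = [[5]], Q = [[1]].
Insert 6: appended to row 1. P = [[5, 6]], Q = [[1, 2]].
Insert 7: appended to row 1. P = [[5, 6, 7]], Q = [[1, 2, 3]].
Insert 3: 3 bumps 5 from row 1; 5 starts row 2. P = [[3, 6, 7], [5]], Q = [[1, 2, 3], [4]].
Insert 1: 1 bumps 3 from row 1; 3 bumps 5 from row 2; 5 starts row 3. P = [[1, 6, 7], [3], [5]], Q = [[1, 2, 3], [4], [5]].
Insert 9: appended to row 1. P = [[1, 6, 7, 9], [3], [5]], Q = [[1, 2, 3, 6], [4], [5]].
Insert 4: 4 bumps 6 from row 1; 6 appends to row 2. P = [[1, 4, 7, 9], [3, 6], [5]], Q = [[1, 2, 3, 6], [4, 7], [5]].
Insert 2: 2 bumps 4 from row 1; 4 bumps 6 from row 2; 6 appends to row 3. P = [[1, 2, 7, 9], [3, 4], [5, 6]], Q = [[1, 2, 3, 6], [4, 7], [5, 8]].
Insert 8: 8 bumps 9 from row 1; 9 appends to row 2. P = [[1, 2, 7, 8], [3, 4, 9], [5, 6]], Q = [[1, 2, 3, 6], [4, 7, 9], [5, 8]].

So P = [[1, 2, 7, 8], [3, 4, 9], [5, 6]], Q = [[1, 2, 3, 6], [4, 7, 9], [5, 8]].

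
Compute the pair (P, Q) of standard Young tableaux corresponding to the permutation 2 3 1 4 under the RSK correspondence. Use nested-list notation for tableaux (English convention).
Insert each entry of the permutation into P by Schensted row insertion, recording in Q the position of each new cell.

Insert 2: appended to row 1. P = [[2]].
Insert 3: appended to row 1. P = [[2, 3]].
Insert 1: 1 bumps 2 from row 1; 2 starts row 2. P = [[1, 3], [2]].
Insert 4: appended to row 1. P = [[1, 3, 4], [2]].

So P = [[1, 3, 4], [2]], Q = [[1, 2, 4], [3]].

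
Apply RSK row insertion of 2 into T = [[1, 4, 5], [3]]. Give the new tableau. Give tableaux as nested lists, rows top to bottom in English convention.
[[1, 2, 5], [3, 4]]

In row 1, 2 replaces 4 (the leftmost entry greater than 2); 4 is bumped to row 2. 4 is appended to row 2. The new tableau is [[1, 2, 5], [3, 4]].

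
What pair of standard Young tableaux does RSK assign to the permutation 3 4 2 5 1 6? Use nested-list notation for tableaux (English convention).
Insert each entry of the permutation into P by Schensted row insertion, recording in Q the position of each new cell.

After inserting 3: P = [[3]].
After inserting 4: P = [[3, 4]].
After inserting 2: P = [[2, 4], [3]].
After inserting 5: P = [[2, 4, 5], [3]].
After inserting 1: P = [[1, 4, 5], [2], [3]].
After inserting 6: P = [[1, 4, 5, 6], [2], [3]].

So P = [[1, 4, 5, 6], [2], [3]], Q = [[1, 2, 4, 6], [3], [5]].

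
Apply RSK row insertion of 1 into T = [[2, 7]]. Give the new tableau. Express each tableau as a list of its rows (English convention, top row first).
[[1, 7], [2]]

In row 1, 1 replaces 2 (the leftmost entry greater than 1); 2 is bumped to row 2. 2 starts a new row 2. The new tableau is [[1, 7], [2]].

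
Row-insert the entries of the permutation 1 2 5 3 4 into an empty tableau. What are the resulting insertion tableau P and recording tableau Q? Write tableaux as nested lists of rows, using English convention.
P = [[1, 2, 3, 4], [5]], Q = [[1, 2, 3, 5], [4]]

Insert each entry of the permutation into P by Schensted row insertion, recording in Q the position of each new cell.

Insert 1: appended to row 1. P = [[1]].
Insert 2: appended to row 1. P = [[1, 2]].
Insert 5: appended to row 1. P = [[1, 2, 5]].
Insert 3: 3 bumps 5 from row 1; 5 starts row 2. P = [[1, 2, 3], [5]].
Insert 4: appended to row 1. P = [[1, 2, 3, 4], [5]].

So P = [[1, 2, 3, 4], [5]], Q = [[1, 2, 3, 5], [4]].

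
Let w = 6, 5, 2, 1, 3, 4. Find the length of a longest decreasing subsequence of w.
4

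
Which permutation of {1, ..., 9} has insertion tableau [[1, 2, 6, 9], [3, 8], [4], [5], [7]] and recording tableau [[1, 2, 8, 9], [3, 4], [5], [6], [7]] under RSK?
Reverse the RSK construction: for i from n down to 1, find the cell of Q containing i, remove the entry at that cell from P, and reverse-bump it up through P; the value ejected from row 1 is w(i).

Step i=9: Q has 9 at row 1, column 4; remove that cell from P, ejecting 9. So w(9) = 9. P is now [[1, 2, 6], [3, 8], [4], [5], [7]].
Step i=8: Q has 8 at row 1, column 3; remove that cell from P, ejecting 6. So w(8) = 6. P is now [[1, 2], [3, 8], [4], [5], [7]].
Step i=7: Q has 7 at row 5, column 1; remove 7 from row 5 of P and reverse-bump: 7 enters row 4 and ejects 5; 5 enters row 3 and ejects 4; 4 enters row 2 and ejects 3; 3 enters row 1 and ejects 2. So w(7) = 2. P is now [[1, 3], [4, 8], [5], [7]].
Step i=6: Q has 6 at row 4, column 1; remove 7 from row 4 of P and reverse-bump: 7 enters row 3 and ejects 5; 5 enters row 2 and ejects 4; 4 enters row 1 and ejects 3. So w(6) = 3. P is now [[1, 4], [5, 8], [7]].
Step i=5: Q has 5 at row 3, column 1; remove 7 from row 3 of P and reverse-bump: 7 enters row 2 and ejects 5; 5 enters row 1 and ejects 4. So w(5) = 4. P is now [[1, 5], [7, 8]].
Step i=4: Q has 4 at row 2, column 2; remove 8 from row 2 of P and reverse-bump: 8 enters row 1 and ejects 5. So w(4) = 5. P is now [[1, 8], [7]].
Step i=3: Q has 3 at row 2, column 1; remove 7 from row 2 of P and reverse-bump: 7 enters row 1 and ejects 1. So w(3) = 1. P is now [[7, 8]].
Step i=2: Q has 2 at row 1, column 2; remove that cell from P, ejecting 8. So w(2) = 8. P is now [[7]].
Step i=1: Q has 1 at row 1, column 1; remove that cell from P, ejecting 7. So w(1) = 7. P is now [].

So w = 7 8 1 5 4 3 2 6 9.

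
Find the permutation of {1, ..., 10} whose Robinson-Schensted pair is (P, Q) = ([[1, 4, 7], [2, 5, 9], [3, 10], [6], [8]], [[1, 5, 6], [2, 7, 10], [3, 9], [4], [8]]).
Reverse the RSK construction: for i from n down to 1, find the cell of Q containing i, remove the entry at that cell from P, and reverse-bump it up through P; the value ejected from row 1 is w(i).

Step i=10: Q has 10 at row 2, column 3; remove 9 from row 2 of P and reverse-bump: 9 enters row 1 and ejects 7. So w(10) = 7. P is now [[1, 4, 9], [2, 5], [3, 10], [6], [8]].
Step i=9: Q has 9 at row 3, column 2; remove 10 from row 3 of P and reverse-bump: 10 enters row 2 and ejects 5; 5 enters row 1 and ejects 4. So w(9) = 4. P is now [[1, 5, 9], [2, 10], [3], [6], [8]].
Step i=8: Q has 8 at row 5, column 1; remove 8 from row 5 of P and reverse-bump: 8 enters row 4 and ejects 6; 6 enters row 3 and ejects 3; 3 enters row 2 and ejects 2; 2 enters row 1 and ejects 1. So w(8) = 1. P is now [[2, 5, 9], [3, 10], [6], [8]].
Step i=7: Q has 7 at row 2, column 2; remove 10 from row 2 of P and reverse-bump: 10 enters row 1 and ejects 9. So w(7) = 9. P is now [[2, 5, 10], [3], [6], [8]].
Step i=6: Q has 6 at row 1, column 3; remove that cell from P, ejecting 10. So w(6) = 10. P is now [[2, 5], [3], [6], [8]].
Step i=5: Q has 5 at row 1, column 2; remove that cell from P, ejecting 5. So w(5) = 5. P is now [[2], [3], [6], [8]].
Step i=4: Q has 4 at row 4, column 1; remove 8 from row 4 of P and reverse-bump: 8 enters row 3 and ejects 6; 6 enters row 2 and ejects 3; 3 enters row 1 and ejects 2. So w(4) = 2. P is now [[3], [6], [8]].
Step i=3: Q has 3 at row 3, column 1; remove 8 from row 3 of P and reverse-bump: 8 enters row 2 and ejects 6; 6 enters row 1 and ejects 3. So w(3) = 3. P is now [[6], [8]].
Step i=2: Q has 2 at row 2, column 1; remove 8 from row 2 of P and reverse-bump: 8 enters row 1 and ejects 6. So w(2) = 6. P is now [[8]].
Step i=1: Q has 1 at row 1, column 1; remove that cell from P, ejecting 8. So w(1) = 8. P is now [].

So w = 8 6 3 2 5 10 9 1 4 7.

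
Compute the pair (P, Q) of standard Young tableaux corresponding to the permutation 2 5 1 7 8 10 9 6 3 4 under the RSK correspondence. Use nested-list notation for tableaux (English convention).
Insert each entry of the permutation into P by Schensted row insertion, recording in Q the position of each new cell.

After inserting 2: P = [[2]].
After inserting 5: P = [[2, 5]].
After inserting 1: P = [[1, 5], [2]].
After inserting 7: P = [[1, 5, 7], [2]].
After inserting 8: P = [[1, 5, 7, 8], [2]].
After inserting 10: P = [[1, 5, 7, 8, 10], [2]].
After inserting 9: P = [[1, 5, 7, 8, 9], [2, 10]].
After inserting 6: P = [[1, 5, 6, 8, 9], [2, 7], [10]].
After inserting 3: P = [[1, 3, 6, 8, 9], [2, 5], [7], [10]].
After inserting 4: P = [[1, 3, 4, 8, 9], [2, 5, 6], [7], [10]].

So P = [[1, 3, 4, 8, 9], [2, 5, 6], [7], [10]], Q = [[1, 2, 4, 5, 6], [3, 7, 10], [8], [9]].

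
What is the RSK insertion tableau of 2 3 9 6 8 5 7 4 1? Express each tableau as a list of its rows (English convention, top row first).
P = [[1, 3, 4, 7], [2, 8], [5], [6], [9]]

Insert 2: appended to row 1. P = [[2]].
Insert 3: appended to row 1. P = [[2, 3]].
Insert 9: appended to row 1. P = [[2, 3, 9]].
Insert 6: 6 bumps 9 from row 1; 9 starts row 2. P = [[2, 3, 6], [9]].
Insert 8: appended to row 1. P = [[2, 3, 6, 8], [9]].
Insert 5: 5 bumps 6 from row 1; 6 bumps 9 from row 2; 9 starts row 3. P = [[2, 3, 5, 8], [6], [9]].
Insert 7: 7 bumps 8 from row 1; 8 appends to row 2. P = [[2, 3, 5, 7], [6, 8], [9]].
Insert 4: 4 bumps 5 from row 1; 5 bumps 6 from row 2; 6 bumps 9 from row 3; 9 starts row 4. P = [[2, 3, 4, 7], [5, 8], [6], [9]].
Insert 1: 1 bumps 2 from row 1; 2 bumps 5 from row 2; 5 bumps 6 from row 3; 6 bumps 9 from row 4; 9 starts row 5. P = [[1, 3, 4, 7], [2, 8], [5], [6], [9]].

So P = [[1, 3, 4, 7], [2, 8], [5], [6], [9]].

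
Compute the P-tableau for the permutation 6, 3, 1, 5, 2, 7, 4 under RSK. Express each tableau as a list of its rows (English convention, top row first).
P = [[1, 2, 4], [3, 5, 7], [6]]

After inserting 6: P = [[6]].
After inserting 3: P = [[3], [6]].
After inserting 1: P = [[1], [3], [6]].
After inserting 5: P = [[1, 5], [3], [6]].
After inserting 2: P = [[1, 2], [3, 5], [6]].
After inserting 7: P = [[1, 2, 7], [3, 5], [6]].
After inserting 4: P = [[1, 2, 4], [3, 5, 7], [6]].

So P = [[1, 2, 4], [3, 5, 7], [6]].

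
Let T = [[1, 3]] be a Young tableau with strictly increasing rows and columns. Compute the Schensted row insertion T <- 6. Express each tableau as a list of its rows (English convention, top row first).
6 is larger than every entry of row 1, so it is appended to row 1. The new tableau is [[1, 3, 6]].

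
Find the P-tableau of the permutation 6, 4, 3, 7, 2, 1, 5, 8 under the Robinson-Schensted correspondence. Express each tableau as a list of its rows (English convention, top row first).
Insert 6: appended to row 1. P = [[6]].
Insert 4: 4 bumps 6 from row 1; 6 starts row 2. P = [[4], [6]].
Insert 3: 3 bumps 4 from row 1; 4 bumps 6 from row 2; 6 starts row 3. P = [[3], [4], [6]].
Insert 7: appended to row 1. P = [[3, 7], [4], [6]].
Insert 2: 2 bumps 3 from row 1; 3 bumps 4 from row 2; 4 bumps 6 from row 3; 6 starts row 4. P = [[2, 7], [3], [4], [6]].
Insert 1: 1 bumps 2 from row 1; 2 bumps 3 from row 2; 3 bumps 4 from row 3; 4 bumps 6 from row 4; 6 starts row 5. P = [[1, 7], [2], [3], [4], [6]].
Insert 5: 5 bumps 7 from row 1; 7 appends to row 2. P = [[1, 5], [2, 7], [3], [4], [6]].
Insert 8: appended to row 1. P = [[1, 5, 8], [2, 7], [3], [4], [6]].

So P = [[1, 5, 8], [2, 7], [3], [4], [6]].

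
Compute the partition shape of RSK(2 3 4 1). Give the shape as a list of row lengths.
[3, 1]

RSK row insertion gives P = [[1, 3, 4], [2]], which has shape [3, 1].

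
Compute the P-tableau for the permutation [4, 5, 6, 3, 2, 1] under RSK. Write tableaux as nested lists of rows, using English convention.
P = [[1, 5, 6], [2], [3], [4]]

Insert 4: appended to row 1. P = [[4]].
Insert 5: appended to row 1. P = [[4, 5]].
Insert 6: appended to row 1. P = [[4, 5, 6]].
Insert 3: 3 bumps 4 from row 1; 4 starts row 2. P = [[3, 5, 6], [4]].
Insert 2: 2 bumps 3 from row 1; 3 bumps 4 from row 2; 4 starts row 3. P = [[2, 5, 6], [3], [4]].
Insert 1: 1 bumps 2 from row 1; 2 bumps 3 from row 2; 3 bumps 4 from row 3; 4 starts row 4. P = [[1, 5, 6], [2], [3], [4]].

So P = [[1, 5, 6], [2], [3], [4]].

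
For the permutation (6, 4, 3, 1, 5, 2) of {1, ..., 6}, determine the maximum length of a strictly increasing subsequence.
2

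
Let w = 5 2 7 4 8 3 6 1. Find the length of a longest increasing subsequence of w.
3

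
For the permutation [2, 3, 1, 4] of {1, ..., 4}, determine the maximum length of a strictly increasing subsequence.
3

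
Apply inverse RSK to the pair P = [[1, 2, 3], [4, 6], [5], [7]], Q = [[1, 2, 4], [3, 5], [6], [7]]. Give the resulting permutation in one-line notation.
Reverse the RSK construction: for i from n down to 1, find the cell of Q containing i, remove the entry at that cell from P, and reverse-bump it up through P; the value ejected from row 1 is w(i).

Step i=7: Q has 7 at row 4, column 1; remove 7 from row 4 of P and reverse-bump: 7 enters row 3 and ejects 5; 5 enters row 2 and ejects 4; 4 enters row 1 and ejects 3. So w(7) = 3. P is now [[1, 2, 4], [5, 6], [7]].
Step i=6: Q has 6 at row 3, column 1; remove 7 from row 3 of P and reverse-bump: 7 enters row 2 and ejects 6; 6 enters row 1 and ejects 4. So w(6) = 4. P is now [[1, 2, 6], [5, 7]].
Step i=5: Q has 5 at row 2, column 2; remove 7 from row 2 of P and reverse-bump: 7 enters row 1 and ejects 6. So w(5) = 6. P is now [[1, 2, 7], [5]].
Step i=4: Q has 4 at row 1, column 3; remove that cell from P, ejecting 7. So w(4) = 7. P is now [[1, 2], [5]].
Step i=3: Q has 3 at row 2, column 1; remove 5 from row 2 of P and reverse-bump: 5 enters row 1 and ejects 2. So w(3) = 2. P is now [[1, 5]].
Step i=2: Q has 2 at row 1, column 2; remove that cell from P, ejecting 5. So w(2) = 5. P is now [[1]].
Step i=1: Q has 1 at row 1, column 1; remove that cell from P, ejecting 1. So w(1) = 1. P is now [].

So w = 1 5 2 7 6 4 3.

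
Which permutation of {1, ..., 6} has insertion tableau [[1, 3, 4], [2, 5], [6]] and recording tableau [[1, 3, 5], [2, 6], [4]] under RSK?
6 2 3 1 5 4

Reverse the RSK construction: for i from n down to 1, find the cell of Q containing i, remove the entry at that cell from P, and reverse-bump it up through P; the value ejected from row 1 is w(i).

Step i=6: Q has 6 at row 2, column 2; remove 5 from row 2 of P and reverse-bump: 5 enters row 1 and ejects 4. So w(6) = 4. P is now [[1, 3, 5], [2], [6]].
Step i=5: Q has 5 at row 1, column 3; remove that cell from P, ejecting 5. So w(5) = 5. P is now [[1, 3], [2], [6]].
Step i=4: Q has 4 at row 3, column 1; remove 6 from row 3 of P and reverse-bump: 6 enters row 2 and ejects 2; 2 enters row 1 and ejects 1. So w(4) = 1. P is now [[2, 3], [6]].
Step i=3: Q has 3 at row 1, column 2; remove that cell from P, ejecting 3. So w(3) = 3. P is now [[2], [6]].
Step i=2: Q has 2 at row 2, column 1; remove 6 from row 2 of P and reverse-bump: 6 enters row 1 and ejects 2. So w(2) = 2. P is now [[6]].
Step i=1: Q has 1 at row 1, column 1; remove that cell from P, ejecting 6. So w(1) = 6. P is now [].

So w = 6 2 3 1 5 4.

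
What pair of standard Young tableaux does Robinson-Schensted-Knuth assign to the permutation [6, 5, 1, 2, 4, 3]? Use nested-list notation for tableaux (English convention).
P = [[1, 2, 3], [4], [5], [6]], Q = [[1, 4, 5], [2], [3], [6]]

Insert each entry of the permutation into P by Schensted row insertion, recording in Q the position of each new cell.

After inserting 6: P = [[6]].
After inserting 5: P = [[5], [6]].
After inserting 1: P = [[1], [5], [6]].
After inserting 2: P = [[1, 2], [5], [6]].
After inserting 4: P = [[1, 2, 4], [5], [6]].
After inserting 3: P = [[1, 2, 3], [4], [5], [6]].

So P = [[1, 2, 3], [4], [5], [6]], Q = [[1, 4, 5], [2], [3], [6]].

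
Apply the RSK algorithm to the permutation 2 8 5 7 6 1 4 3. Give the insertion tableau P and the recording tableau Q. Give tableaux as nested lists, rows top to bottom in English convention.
P = [[1, 3, 6], [2, 4], [5], [7], [8]], Q = [[1, 2, 4], [3, 7], [5], [6], [8]]

Insert each entry of the permutation into P by Schensted row insertion, recording in Q the position of each new cell.

Insert 2: appended to row 1. P = [[2]].
Insert 8: appended to row 1. P = [[2, 8]].
Insert 5: 5 bumps 8 from row 1; 8 starts row 2. P = [[2, 5], [8]].
Insert 7: appended to row 1. P = [[2, 5, 7], [8]].
Insert 6: 6 bumps 7 from row 1; 7 bumps 8 from row 2; 8 starts row 3. P = [[2, 5, 6], [7], [8]].
Insert 1: 1 bumps 2 from row 1; 2 bumps 7 from row 2; 7 bumps 8 from row 3; 8 starts row 4. P = [[1, 5, 6], [2], [7], [8]].
Insert 4: 4 bumps 5 from row 1; 5 appends to row 2. P = [[1, 4, 6], [2, 5], [7], [8]].
Insert 3: 3 bumps 4 from row 1; 4 bumps 5 from row 2; 5 bumps 7 from row 3; 7 bumps 8 from row 4; 8 starts row 5. P = [[1, 3, 6], [2, 4], [5], [7], [8]].

So P = [[1, 3, 6], [2, 4], [5], [7], [8]], Q = [[1, 2, 4], [3, 7], [5], [6], [8]].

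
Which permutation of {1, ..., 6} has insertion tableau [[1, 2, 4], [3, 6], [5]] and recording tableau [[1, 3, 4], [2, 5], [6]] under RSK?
5 1 3 6 4 2

Reverse the RSK construction: for i from n down to 1, find the cell of Q containing i, remove the entry at that cell from P, and reverse-bump it up through P; the value ejected from row 1 is w(i).

Step i=6: Q has 6 at row 3, column 1; remove 5 from row 3 of P and reverse-bump: 5 enters row 2 and ejects 3; 3 enters row 1 and ejects 2. So w(6) = 2. P is now [[1, 3, 4], [5, 6]].
Step i=5: Q has 5 at row 2, column 2; remove 6 from row 2 of P and reverse-bump: 6 enters row 1 and ejects 4. So w(5) = 4. P is now [[1, 3, 6], [5]].
Step i=4: Q has 4 at row 1, column 3; remove that cell from P, ejecting 6. So w(4) = 6. P is now [[1, 3], [5]].
Step i=3: Q has 3 at row 1, column 2; remove that cell from P, ejecting 3. So w(3) = 3. P is now [[1], [5]].
Step i=2: Q has 2 at row 2, column 1; remove 5 from row 2 of P and reverse-bump: 5 enters row 1 and ejects 1. So w(2) = 1. P is now [[5]].
Step i=1: Q has 1 at row 1, column 1; remove that cell from P, ejecting 5. So w(1) = 5. P is now [].

So w = 5 1 3 6 4 2.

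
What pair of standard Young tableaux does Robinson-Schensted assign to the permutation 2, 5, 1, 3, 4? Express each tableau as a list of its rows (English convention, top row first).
Insert each entry of the permutation into P by Schensted row insertion, recording in Q the position of each new cell.

After inserting 2: P = [[2]].
After inserting 5: P = [[2, 5]].
After inserting 1: P = [[1, 5], [2]].
After inserting 3: P = [[1, 3], [2, 5]].
After inserting 4: P = [[1, 3, 4], [2, 5]].

So P = [[1, 3, 4], [2, 5]], Q = [[1, 2, 5], [3, 4]].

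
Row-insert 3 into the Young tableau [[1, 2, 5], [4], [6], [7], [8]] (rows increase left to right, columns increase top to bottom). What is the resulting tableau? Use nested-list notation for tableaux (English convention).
[[1, 2, 3], [4, 5], [6], [7], [8]]

In row 1, 3 replaces 5 (the leftmost entry greater than 3); 5 is bumped to row 2. 5 is appended to row 2. The new tableau is [[1, 2, 3], [4, 5], [6], [7], [8]].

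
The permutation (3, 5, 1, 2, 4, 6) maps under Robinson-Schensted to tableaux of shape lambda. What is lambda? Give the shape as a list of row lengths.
Row-insert each entry into an empty tableau.

After inserting 3: P = [[3]].
After inserting 5: P = [[3, 5]].
After inserting 1: P = [[1, 5], [3]].
After inserting 2: P = [[1, 2], [3, 5]].
After inserting 4: P = [[1, 2, 4], [3, 5]].
After inserting 6: P = [[1, 2, 4, 6], [3, 5]].

The final insertion tableau P = [[1, 2, 4, 6], [3, 5]] has shape [4, 2].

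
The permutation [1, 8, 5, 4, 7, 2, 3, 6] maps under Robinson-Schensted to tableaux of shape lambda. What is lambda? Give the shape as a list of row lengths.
Row-insert each entry into an empty tableau.

After inserting 1: P = [[1]].
After inserting 8: P = [[1, 8]].
After inserting 5: P = [[1, 5], [8]].
After inserting 4: P = [[1, 4], [5], [8]].
After inserting 7: P = [[1, 4, 7], [5], [8]].
After inserting 2: P = [[1, 2, 7], [4], [5], [8]].
After inserting 3: P = [[1, 2, 3], [4, 7], [5], [8]].
After inserting 6: P = [[1, 2, 3, 6], [4, 7], [5], [8]].

The final insertion tableau P = [[1, 2, 3, 6], [4, 7], [5], [8]] has shape [4, 2, 1, 1].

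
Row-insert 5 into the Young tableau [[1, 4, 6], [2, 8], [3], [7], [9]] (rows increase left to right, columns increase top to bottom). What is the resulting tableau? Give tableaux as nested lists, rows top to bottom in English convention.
In row 1, 5 replaces 6 (the leftmost entry greater than 5); 6 is bumped to row 2. In row 2, 6 replaces 8 (the leftmost entry greater than 6); 8 is bumped to row 3. 8 is appended to row 3. The new tableau is [[1, 4, 5], [2, 6], [3, 8], [7], [9]].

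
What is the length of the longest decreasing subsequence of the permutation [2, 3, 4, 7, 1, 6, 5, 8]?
3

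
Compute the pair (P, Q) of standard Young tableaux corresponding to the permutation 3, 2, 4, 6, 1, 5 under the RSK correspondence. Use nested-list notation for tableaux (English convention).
Insert each entry of the permutation into P by Schensted row insertion, recording in Q the position of each new cell.

Insert 3: appended to row 1. P = [[3]].
Insert 2: 2 bumps 3 from row 1; 3 starts row 2. P = [[2], [3]].
Insert 4: appended to row 1. P = [[2, 4], [3]].
Insert 6: appended to row 1. P = [[2, 4, 6], [3]].
Insert 1: 1 bumps 2 from row 1; 2 bumps 3 from row 2; 3 starts row 3. P = [[1, 4, 6], [2], [3]].
Insert 5: 5 bumps 6 from row 1; 6 appends to row 2. P = [[1, 4, 5], [2, 6], [3]].

So P = [[1, 4, 5], [2, 6], [3]], Q = [[1, 3, 4], [2, 6], [5]].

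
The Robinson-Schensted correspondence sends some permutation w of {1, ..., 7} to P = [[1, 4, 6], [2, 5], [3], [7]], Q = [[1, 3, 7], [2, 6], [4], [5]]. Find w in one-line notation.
7 3 5 2 1 4 6

Reverse the RSK construction: for i from n down to 1, find the cell of Q containing i, remove the entry at that cell from P, and reverse-bump it up through P; the value ejected from row 1 is w(i).

Step i=7: Q has 7 at row 1, column 3; remove that cell from P, ejecting 6. So w(7) = 6. P is now [[1, 4], [2, 5], [3], [7]].
Step i=6: Q has 6 at row 2, column 2; remove 5 from row 2 of P and reverse-bump: 5 enters row 1 and ejects 4. So w(6) = 4. P is now [[1, 5], [2], [3], [7]].
Step i=5: Q has 5 at row 4, column 1; remove 7 from row 4 of P and reverse-bump: 7 enters row 3 and ejects 3; 3 enters row 2 and ejects 2; 2 enters row 1 and ejects 1. So w(5) = 1. P is now [[2, 5], [3], [7]].
Step i=4: Q has 4 at row 3, column 1; remove 7 from row 3 of P and reverse-bump: 7 enters row 2 and ejects 3; 3 enters row 1 and ejects 2. So w(4) = 2. P is now [[3, 5], [7]].
Step i=3: Q has 3 at row 1, column 2; remove that cell from P, ejecting 5. So w(3) = 5. P is now [[3], [7]].
Step i=2: Q has 2 at row 2, column 1; remove 7 from row 2 of P and reverse-bump: 7 enters row 1 and ejects 3. So w(2) = 3. P is now [[7]].
Step i=1: Q has 1 at row 1, column 1; remove that cell from P, ejecting 7. So w(1) = 7. P is now [].

So w = 7 3 5 2 1 4 6.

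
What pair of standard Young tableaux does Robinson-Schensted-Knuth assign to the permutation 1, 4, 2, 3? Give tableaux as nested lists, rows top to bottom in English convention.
P = [[1, 2, 3], [4]], Q = [[1, 2, 4], [3]]

Insert each entry of the permutation into P by Schensted row insertion, recording in Q the position of each new cell.

Insert 1: appended to row 1. P = [[1]].
Insert 4: appended to row 1. P = [[1, 4]].
Insert 2: 2 bumps 4 from row 1; 4 starts row 2. P = [[1, 2], [4]].
Insert 3: appended to row 1. P = [[1, 2, 3], [4]].

So P = [[1, 2, 3], [4]], Q = [[1, 2, 4], [3]].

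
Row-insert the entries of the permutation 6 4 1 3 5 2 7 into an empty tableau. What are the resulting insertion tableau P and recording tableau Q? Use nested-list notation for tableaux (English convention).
P = [[1, 2, 5, 7], [3], [4], [6]], Q = [[1, 4, 5, 7], [2], [3], [6]]

Insert each entry of the permutation into P by Schensted row insertion, recording in Q the position of each new cell.

Insert 6: appended to row 1. P = [[6]].
Insert 4: 4 bumps 6 from row 1; 6 starts row 2. P = [[4], [6]].
Insert 1: 1 bumps 4 from row 1; 4 bumps 6 from row 2; 6 starts row 3. P = [[1], [4], [6]].
Insert 3: appended to row 1. P = [[1, 3], [4], [6]].
Insert 5: appended to row 1. P = [[1, 3, 5], [4], [6]].
Insert 2: 2 bumps 3 from row 1; 3 bumps 4 from row 2; 4 bumps 6 from row 3; 6 starts row 4. P = [[1, 2, 5], [3], [4], [6]].
Insert 7: appended to row 1. P = [[1, 2, 5, 7], [3], [4], [6]].

So P = [[1, 2, 5, 7], [3], [4], [6]], Q = [[1, 4, 5, 7], [2], [3], [6]].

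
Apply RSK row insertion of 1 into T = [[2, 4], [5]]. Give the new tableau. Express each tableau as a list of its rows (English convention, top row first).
[[1, 4], [2], [5]]

In row 1, 1 replaces 2 (the leftmost entry greater than 1); 2 is bumped to row 2. In row 2, 2 replaces 5 (the leftmost entry greater than 2); 5 is bumped to row 3. 5 starts a new row 3. The new tableau is [[1, 4], [2], [5]].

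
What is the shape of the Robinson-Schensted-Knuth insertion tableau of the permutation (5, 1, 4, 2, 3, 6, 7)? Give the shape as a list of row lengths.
Row-insert each entry into an empty tableau.

After inserting 5: P = [[5]].
After inserting 1: P = [[1], [5]].
After inserting 4: P = [[1, 4], [5]].
After inserting 2: P = [[1, 2], [4], [5]].
After inserting 3: P = [[1, 2, 3], [4], [5]].
After inserting 6: P = [[1, 2, 3, 6], [4], [5]].
After inserting 7: P = [[1, 2, 3, 6, 7], [4], [5]].

The final insertion tableau P = [[1, 2, 3, 6, 7], [4], [5]] has shape [5, 1, 1].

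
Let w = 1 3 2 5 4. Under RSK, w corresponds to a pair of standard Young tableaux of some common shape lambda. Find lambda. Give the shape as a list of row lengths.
[3, 2]

Row-insert each entry into an empty tableau.

After inserting 1: P = [[1]].
After inserting 3: P = [[1, 3]].
After inserting 2: P = [[1, 2], [3]].
After inserting 5: P = [[1, 2, 5], [3]].
After inserting 4: P = [[1, 2, 4], [3, 5]].

The final insertion tableau P = [[1, 2, 4], [3, 5]] has shape [3, 2].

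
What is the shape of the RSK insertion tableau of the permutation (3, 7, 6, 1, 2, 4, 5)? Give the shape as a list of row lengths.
[4, 2, 1]

Row-insert each entry into an empty tableau.

After inserting 3: P = [[3]].
After inserting 7: P = [[3, 7]].
After inserting 6: P = [[3, 6], [7]].
After inserting 1: P = [[1, 6], [3], [7]].
After inserting 2: P = [[1, 2], [3, 6], [7]].
After inserting 4: P = [[1, 2, 4], [3, 6], [7]].
After inserting 5: P = [[1, 2, 4, 5], [3, 6], [7]].

The final insertion tableau P = [[1, 2, 4, 5], [3, 6], [7]] has shape [4, 2, 1].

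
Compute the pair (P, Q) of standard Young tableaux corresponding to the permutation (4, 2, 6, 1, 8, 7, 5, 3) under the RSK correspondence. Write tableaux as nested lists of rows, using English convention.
Insert each entry of the permutation into P by Schensted row insertion, recording in Q the position of each new cell.

Insert 4: appended to row 1. P = [[4]], Q = [[1]].
Insert 2: 2 bumps 4 from row 1; 4 starts row 2. P = [[2], [4]], Q = [[1], [2]].
Insert 6: appended to row 1. P = [[2, 6], [4]], Q = [[1, 3], [2]].
Insert 1: 1 bumps 2 from row 1; 2 bumps 4 from row 2; 4 starts row 3. P = [[1, 6], [2], [4]], Q = [[1, 3], [2], [4]].
Insert 8: appended to row 1. P = [[1, 6, 8], [2], [4]], Q = [[1, 3, 5], [2], [4]].
Insert 7: 7 bumps 8 from row 1; 8 appends to row 2. P = [[1, 6, 7], [2, 8], [4]], Q = [[1, 3, 5], [2, 6], [4]].
Insert 5: 5 bumps 6 from row 1; 6 bumps 8 from row 2; 8 appends to row 3. P = [[1, 5, 7], [2, 6], [4, 8]], Q = [[1, 3, 5], [2, 6], [4, 7]].
Insert 3: 3 bumps 5 from row 1; 5 bumps 6 from row 2; 6 bumps 8 from row 3; 8 starts row 4. P = [[1, 3, 7], [2, 5], [4, 6], [8]], Q = [[1, 3, 5], [2, 6], [4, 7], [8]].

So P = [[1, 3, 7], [2, 5], [4, 6], [8]], Q = [[1, 3, 5], [2, 6], [4, 7], [8]].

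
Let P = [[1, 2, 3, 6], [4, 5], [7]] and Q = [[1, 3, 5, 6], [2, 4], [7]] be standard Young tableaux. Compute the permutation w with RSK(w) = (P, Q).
Reverse the RSK construction: for i from n down to 1, find the cell of Q containing i, remove the entry at that cell from P, and reverse-bump it up through P; the value ejected from row 1 is w(i).

Step i=7: Q has 7 at row 3, column 1; remove 7 from row 3 of P and reverse-bump: 7 enters row 2 and ejects 5; 5 enters row 1 and ejects 3. So w(7) = 3. P is now [[1, 2, 5, 6], [4, 7]].
Step i=6: Q has 6 at row 1, column 4; remove that cell from P, ejecting 6. So w(6) = 6. P is now [[1, 2, 5], [4, 7]].
Step i=5: Q has 5 at row 1, column 3; remove that cell from P, ejecting 5. So w(5) = 5. P is now [[1, 2], [4, 7]].
Step i=4: Q has 4 at row 2, column 2; remove 7 from row 2 of P and reverse-bump: 7 enters row 1 and ejects 2. So w(4) = 2. P is now [[1, 7], [4]].
Step i=3: Q has 3 at row 1, column 2; remove that cell from P, ejecting 7. So w(3) = 7. P is now [[1], [4]].
Step i=2: Q has 2 at row 2, column 1; remove 4 from row 2 of P and reverse-bump: 4 enters row 1 and ejects 1. So w(2) = 1. P is now [[4]].
Step i=1: Q has 1 at row 1, column 1; remove that cell from P, ejecting 4. So w(1) = 4. P is now [].

So w = 4 1 7 2 5 6 3.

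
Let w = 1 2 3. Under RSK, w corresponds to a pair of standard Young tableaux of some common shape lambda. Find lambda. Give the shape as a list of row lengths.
Row-insert each entry into an empty tableau.

After inserting 1: P = [[1]].
After inserting 2: P = [[1, 2]].
After inserting 3: P = [[1, 2, 3]].

The final insertion tableau P = [[1, 2, 3]] has shape [3].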